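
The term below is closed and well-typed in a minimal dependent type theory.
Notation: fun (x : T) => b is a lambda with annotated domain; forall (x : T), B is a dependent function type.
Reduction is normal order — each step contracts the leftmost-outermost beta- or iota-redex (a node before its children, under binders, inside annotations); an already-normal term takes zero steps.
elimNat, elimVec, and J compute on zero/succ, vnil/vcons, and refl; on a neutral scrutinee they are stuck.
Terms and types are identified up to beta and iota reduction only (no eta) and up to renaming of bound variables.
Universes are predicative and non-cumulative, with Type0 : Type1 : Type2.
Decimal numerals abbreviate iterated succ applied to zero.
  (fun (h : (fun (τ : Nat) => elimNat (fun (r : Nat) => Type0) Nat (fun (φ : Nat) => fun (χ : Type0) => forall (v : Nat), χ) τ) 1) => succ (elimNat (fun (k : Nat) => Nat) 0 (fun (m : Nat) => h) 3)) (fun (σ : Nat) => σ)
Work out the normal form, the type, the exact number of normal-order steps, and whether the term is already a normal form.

normal form:
  1
type:
  Nat
reduction steps (normal order): 11
started in normal form: no
first contracted redex: a beta-redex


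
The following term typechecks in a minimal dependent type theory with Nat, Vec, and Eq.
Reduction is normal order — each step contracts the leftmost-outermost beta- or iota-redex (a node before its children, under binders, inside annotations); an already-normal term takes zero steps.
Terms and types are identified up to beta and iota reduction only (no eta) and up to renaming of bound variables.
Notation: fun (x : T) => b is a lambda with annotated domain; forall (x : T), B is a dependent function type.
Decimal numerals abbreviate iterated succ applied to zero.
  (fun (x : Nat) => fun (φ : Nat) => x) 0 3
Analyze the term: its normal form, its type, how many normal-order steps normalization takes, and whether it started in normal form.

normal form:
  0
inferred type:
  Nat
steps to reach normal form (normal order): 2
already normal: no
first contracted redex: a beta-redex


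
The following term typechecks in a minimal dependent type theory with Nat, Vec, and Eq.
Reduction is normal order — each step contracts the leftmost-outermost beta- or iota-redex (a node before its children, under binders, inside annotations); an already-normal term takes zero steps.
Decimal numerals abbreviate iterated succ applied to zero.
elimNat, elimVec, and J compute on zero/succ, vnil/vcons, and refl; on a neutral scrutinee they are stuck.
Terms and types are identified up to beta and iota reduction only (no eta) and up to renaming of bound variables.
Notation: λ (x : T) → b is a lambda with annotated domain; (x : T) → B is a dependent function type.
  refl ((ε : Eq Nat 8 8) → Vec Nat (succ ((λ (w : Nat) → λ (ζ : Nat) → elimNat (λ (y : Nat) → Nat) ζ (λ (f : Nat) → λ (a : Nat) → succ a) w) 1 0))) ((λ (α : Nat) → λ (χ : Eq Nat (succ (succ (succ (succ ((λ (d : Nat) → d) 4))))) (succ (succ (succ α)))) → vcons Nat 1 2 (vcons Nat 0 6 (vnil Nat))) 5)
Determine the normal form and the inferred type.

reduced normal form:
  refl ((ε : Eq Nat 8 8) → Vec Nat 2) (λ (w : Eq Nat 8 8) → vcons Nat 1 2 (vcons Nat 0 6 (vnil Nat)))
type:
  Eq ((ε : Eq Nat 8 8) → Vec Nat 2) (λ (w : Eq Nat 8 8) → vcons Nat 1 2 (vcons Nat 0 6 (vnil Nat))) (λ (ζ : Eq Nat 8 8) → vcons Nat 1 2 (vcons Nat 0 6 (vnil Nat)))


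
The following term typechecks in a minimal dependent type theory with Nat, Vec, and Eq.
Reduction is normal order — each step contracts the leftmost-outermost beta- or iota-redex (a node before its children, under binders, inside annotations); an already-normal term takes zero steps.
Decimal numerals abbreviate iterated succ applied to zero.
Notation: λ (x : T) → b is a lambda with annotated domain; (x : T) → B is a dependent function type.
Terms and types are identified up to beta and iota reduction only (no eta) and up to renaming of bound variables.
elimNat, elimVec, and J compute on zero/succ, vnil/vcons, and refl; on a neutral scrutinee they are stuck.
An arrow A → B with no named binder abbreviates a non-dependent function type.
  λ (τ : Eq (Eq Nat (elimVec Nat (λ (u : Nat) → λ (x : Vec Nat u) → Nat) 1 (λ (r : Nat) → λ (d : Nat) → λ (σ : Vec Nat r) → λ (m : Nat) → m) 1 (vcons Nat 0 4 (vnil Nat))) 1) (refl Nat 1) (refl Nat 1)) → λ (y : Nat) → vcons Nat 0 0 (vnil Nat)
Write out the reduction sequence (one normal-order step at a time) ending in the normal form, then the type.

normal-order reduction:
  λ (τ : Eq (Eq Nat (elimVec Nat (λ (u : Nat) → λ (x : Vec Nat u) → Nat) 1 (λ (r : Nat) → λ (d : Nat) → λ (σ : Vec Nat r) → λ (m : Nat) → m) 1 (vcons Nat 0 4 (vnil Nat))) 1) (refl Nat 1) (refl Nat 1)) → λ (y : Nat) → vcons Nat 0 0 (vnil Nat)
  ~> λ (τ : Eq (Eq Nat ((λ (u : Nat) → λ (x : Nat) → λ (r : Vec Nat u) → λ (d : Nat) → d) 0 4 (vnil Nat) (elimVec Nat (λ (σ : Nat) → λ (m : Vec Nat σ) → Nat) 1 (λ (y : Nat) → λ (h : Nat) → λ (c : Vec Nat y) → λ (v : Nat) → v) 0 (vnil Nat))) 1) (refl Nat 1) (refl Nat 1)) → λ (w : Nat) → vcons Nat 0 0 (vnil Nat)
  ~> λ (τ : Eq (Eq Nat ((λ (u : Nat) → λ (x : Vec Nat 0) → λ (r : Nat) → r) 4 (vnil Nat) (elimVec Nat (λ (d : Nat) → λ (σ : Vec Nat d) → Nat) 1 (λ (m : Nat) → λ (y : Nat) → λ (h : Vec Nat m) → λ (c : Nat) → c) 0 (vnil Nat))) 1) (refl Nat 1) (refl Nat 1)) → λ (v : Nat) → vcons Nat 0 0 (vnil Nat)
  ~> λ (τ : Eq (Eq Nat ((λ (u : Vec Nat 0) → λ (x : Nat) → x) (vnil Nat) (elimVec Nat (λ (r : Nat) → λ (d : Vec Nat r) → Nat) 1 (λ (σ : Nat) → λ (m : Nat) → λ (y : Vec Nat σ) → λ (h : Nat) → h) 0 (vnil Nat))) 1) (refl Nat 1) (refl Nat 1)) → λ (c : Nat) → vcons Nat 0 0 (vnil Nat)
  ~> λ (τ : Eq (Eq Nat ((λ (u : Nat) → u) (elimVec Nat (λ (x : Nat) → λ (r : Vec Nat x) → Nat) 1 (λ (d : Nat) → λ (σ : Nat) → λ (m : Vec Nat d) → λ (y : Nat) → y) 0 (vnil Nat))) 1) (refl Nat 1) (refl Nat 1)) → λ (h : Nat) → vcons Nat 0 0 (vnil Nat)
  ~> λ (τ : Eq (Eq Nat (elimVec Nat (λ (u : Nat) → λ (x : Vec Nat u) → Nat) 1 (λ (r : Nat) → λ (d : Nat) → λ (σ : Vec Nat r) → λ (m : Nat) → m) 0 (vnil Nat)) 1) (refl Nat 1) (refl Nat 1)) → λ (y : Nat) → vcons Nat 0 0 (vnil Nat)
  ~> λ (τ : Eq (Eq Nat 1 1) (refl Nat 1) (refl Nat 1)) → λ (u : Nat) → vcons Nat 0 0 (vnil Nat)
type:
  Eq (Eq Nat 1 1) (refl Nat 1) (refl Nat 1) → Nat → Vec Nat 1


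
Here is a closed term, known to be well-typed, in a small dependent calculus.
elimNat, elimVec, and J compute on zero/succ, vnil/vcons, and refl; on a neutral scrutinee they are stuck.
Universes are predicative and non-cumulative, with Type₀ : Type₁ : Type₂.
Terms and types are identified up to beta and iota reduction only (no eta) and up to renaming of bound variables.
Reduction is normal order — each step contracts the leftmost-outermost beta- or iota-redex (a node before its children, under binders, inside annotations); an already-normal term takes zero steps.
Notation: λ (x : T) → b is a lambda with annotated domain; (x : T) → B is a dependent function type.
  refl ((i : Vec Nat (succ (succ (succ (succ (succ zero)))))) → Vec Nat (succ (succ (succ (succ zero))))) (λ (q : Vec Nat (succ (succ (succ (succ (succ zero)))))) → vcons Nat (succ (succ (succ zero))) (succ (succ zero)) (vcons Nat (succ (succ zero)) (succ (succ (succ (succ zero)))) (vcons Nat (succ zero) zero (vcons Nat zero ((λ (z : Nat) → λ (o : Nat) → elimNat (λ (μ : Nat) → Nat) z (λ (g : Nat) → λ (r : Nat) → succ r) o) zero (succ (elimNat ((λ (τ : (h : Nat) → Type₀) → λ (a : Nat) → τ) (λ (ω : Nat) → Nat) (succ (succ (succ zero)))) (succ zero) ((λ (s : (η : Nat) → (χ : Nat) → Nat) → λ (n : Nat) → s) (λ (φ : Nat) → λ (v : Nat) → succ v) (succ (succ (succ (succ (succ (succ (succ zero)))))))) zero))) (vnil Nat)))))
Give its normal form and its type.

normal form:
  refl ((i : Vec Nat (succ (succ (succ (succ (succ zero)))))) → Vec Nat (succ (succ (succ (succ zero))))) (λ (q : Vec Nat (succ (succ (succ (succ (succ zero)))))) → vcons Nat (succ (succ (succ zero))) (succ (succ zero)) (vcons Nat (succ (succ zero)) (succ (succ (succ (succ zero)))) (vcons Nat (succ zero) zero (vcons Nat zero (succ (succ zero)) (vnil Nat)))))
inferred type:
  Eq ((i : Vec Nat (succ (succ (succ (succ (succ zero)))))) → Vec Nat (succ (succ (succ (succ zero))))) (λ (q : Vec Nat (succ (succ (succ (succ (succ zero)))))) → vcons Nat (succ (succ (succ zero))) (succ (succ zero)) (vcons Nat (succ (succ zero)) (succ (succ (succ (succ zero)))) (vcons Nat (succ zero) zero (vcons Nat zero (succ (succ zero)) (vnil Nat))))) (λ (z : Vec Nat (succ (succ (succ (succ (succ zero)))))) → vcons Nat (succ (succ (succ zero))) (succ (succ zero)) (vcons Nat (succ (succ zero)) (succ (succ (succ (succ zero)))) (vcons Nat (succ zero) zero (vcons Nat zero (succ (succ zero)) (vnil Nat)))))
observation: 10 normal-order steps normalize the term, beginning with a beta-redex.


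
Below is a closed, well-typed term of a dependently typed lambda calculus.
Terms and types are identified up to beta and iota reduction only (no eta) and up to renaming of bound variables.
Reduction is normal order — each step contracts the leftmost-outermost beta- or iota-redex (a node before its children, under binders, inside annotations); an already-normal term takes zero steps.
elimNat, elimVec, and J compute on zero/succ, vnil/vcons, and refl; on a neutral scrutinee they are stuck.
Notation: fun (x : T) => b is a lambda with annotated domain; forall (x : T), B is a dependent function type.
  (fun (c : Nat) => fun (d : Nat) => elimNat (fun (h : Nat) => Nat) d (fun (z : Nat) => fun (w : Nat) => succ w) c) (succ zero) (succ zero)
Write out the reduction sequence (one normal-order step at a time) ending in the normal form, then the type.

reduction (normal order):
  (fun (c : Nat) => fun (d : Nat) => elimNat (fun (h : Nat) => Nat) d (fun (z : Nat) => fun (w : Nat) => succ w) c) (succ zero) (succ zero)
  ~> (fun (c : Nat) => elimNat (fun (d : Nat) => Nat) c (fun (h : Nat) => fun (z : Nat) => succ z) (succ zero)) (succ zero)
  ~> elimNat (fun (c : Nat) => Nat) (succ zero) (fun (d : Nat) => fun (h : Nat) => succ h) (succ zero)
  ~> (fun (c : Nat) => fun (d : Nat) => succ d) zero (elimNat (fun (h : Nat) => Nat) (succ zero) (fun (z : Nat) => fun (w : Nat) => succ w) zero)
  ~> (fun (c : Nat) => succ c) (elimNat (fun (d : Nat) => Nat) (succ zero) (fun (h : Nat) => fun (z : Nat) => succ z) zero)
  ~> succ (elimNat (fun (c : Nat) => Nat) (succ zero) (fun (d : Nat) => fun (h : Nat) => succ h) zero)
  ~> succ (succ zero)
type:
  Nat


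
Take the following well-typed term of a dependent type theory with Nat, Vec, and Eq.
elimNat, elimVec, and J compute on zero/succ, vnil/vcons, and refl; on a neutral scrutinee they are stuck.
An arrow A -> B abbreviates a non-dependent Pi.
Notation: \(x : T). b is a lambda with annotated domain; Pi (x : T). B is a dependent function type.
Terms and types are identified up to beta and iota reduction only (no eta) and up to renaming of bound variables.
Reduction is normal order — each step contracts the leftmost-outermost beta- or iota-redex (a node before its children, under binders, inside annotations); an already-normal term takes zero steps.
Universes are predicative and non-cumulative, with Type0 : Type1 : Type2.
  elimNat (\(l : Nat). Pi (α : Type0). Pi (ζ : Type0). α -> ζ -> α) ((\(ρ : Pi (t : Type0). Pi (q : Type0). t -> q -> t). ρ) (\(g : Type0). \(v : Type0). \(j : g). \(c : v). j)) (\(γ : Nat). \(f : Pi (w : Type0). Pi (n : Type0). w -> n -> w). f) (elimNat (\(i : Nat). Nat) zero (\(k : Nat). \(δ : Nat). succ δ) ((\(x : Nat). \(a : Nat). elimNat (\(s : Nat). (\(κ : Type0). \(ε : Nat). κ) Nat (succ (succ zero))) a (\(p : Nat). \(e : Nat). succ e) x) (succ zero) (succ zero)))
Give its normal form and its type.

reduced normal form:
  \(l : Type0). \(α : Type0). \(ζ : l). \(ρ : α). ζ
inferred type:
  Pi (l : Type0). Pi (α : Type0). l -> α -> l
observation: reduction starts at a beta-redex, and 21 normal-order steps reach the normal form.


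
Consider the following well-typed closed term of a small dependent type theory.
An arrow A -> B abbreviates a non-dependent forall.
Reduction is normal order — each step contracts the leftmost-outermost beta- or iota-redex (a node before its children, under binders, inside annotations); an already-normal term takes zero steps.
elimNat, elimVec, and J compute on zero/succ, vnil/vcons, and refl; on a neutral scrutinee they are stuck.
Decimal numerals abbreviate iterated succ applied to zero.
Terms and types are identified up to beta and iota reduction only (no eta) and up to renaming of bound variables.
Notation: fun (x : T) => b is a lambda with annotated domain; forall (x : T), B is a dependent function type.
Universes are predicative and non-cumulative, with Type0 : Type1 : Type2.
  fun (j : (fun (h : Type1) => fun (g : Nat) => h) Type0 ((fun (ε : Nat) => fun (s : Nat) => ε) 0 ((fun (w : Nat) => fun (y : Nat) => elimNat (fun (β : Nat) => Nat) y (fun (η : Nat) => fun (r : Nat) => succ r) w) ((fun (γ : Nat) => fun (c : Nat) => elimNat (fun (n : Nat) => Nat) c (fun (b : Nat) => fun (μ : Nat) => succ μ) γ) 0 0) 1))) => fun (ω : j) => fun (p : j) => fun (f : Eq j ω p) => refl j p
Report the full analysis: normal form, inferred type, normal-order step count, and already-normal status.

normal form:
  fun (j : Type0) => fun (h : j) => fun (g : j) => fun (ε : Eq j h g) => refl j g
type:
  forall (j : Type0), forall (h : j), forall (g : j), Eq j h g -> Eq j g g
normal-order step count: 2
already normal: no
first redex: a beta-redex


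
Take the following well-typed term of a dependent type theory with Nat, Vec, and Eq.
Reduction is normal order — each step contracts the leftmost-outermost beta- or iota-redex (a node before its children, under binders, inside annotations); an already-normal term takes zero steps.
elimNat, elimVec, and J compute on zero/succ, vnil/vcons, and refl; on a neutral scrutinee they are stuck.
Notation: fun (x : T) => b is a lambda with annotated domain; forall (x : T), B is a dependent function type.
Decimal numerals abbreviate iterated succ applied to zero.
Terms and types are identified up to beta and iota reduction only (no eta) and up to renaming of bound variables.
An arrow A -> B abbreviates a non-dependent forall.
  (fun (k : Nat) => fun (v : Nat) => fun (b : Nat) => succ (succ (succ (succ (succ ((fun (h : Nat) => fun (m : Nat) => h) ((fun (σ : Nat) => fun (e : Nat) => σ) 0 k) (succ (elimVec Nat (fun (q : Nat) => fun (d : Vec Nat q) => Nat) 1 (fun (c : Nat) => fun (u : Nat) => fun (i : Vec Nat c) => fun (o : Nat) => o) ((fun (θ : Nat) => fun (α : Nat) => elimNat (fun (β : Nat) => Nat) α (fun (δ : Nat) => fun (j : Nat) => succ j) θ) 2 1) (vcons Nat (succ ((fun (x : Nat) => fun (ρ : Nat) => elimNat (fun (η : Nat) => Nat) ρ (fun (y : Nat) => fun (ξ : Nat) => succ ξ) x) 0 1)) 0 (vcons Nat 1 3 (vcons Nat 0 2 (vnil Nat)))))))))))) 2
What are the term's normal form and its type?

reduced normal form:
  fun (k : Nat) => fun (v : Nat) => 5
inferred type:
  Nat -> Nat -> Nat
observation: normalization takes exactly 5 steps under the normal-order strategy.


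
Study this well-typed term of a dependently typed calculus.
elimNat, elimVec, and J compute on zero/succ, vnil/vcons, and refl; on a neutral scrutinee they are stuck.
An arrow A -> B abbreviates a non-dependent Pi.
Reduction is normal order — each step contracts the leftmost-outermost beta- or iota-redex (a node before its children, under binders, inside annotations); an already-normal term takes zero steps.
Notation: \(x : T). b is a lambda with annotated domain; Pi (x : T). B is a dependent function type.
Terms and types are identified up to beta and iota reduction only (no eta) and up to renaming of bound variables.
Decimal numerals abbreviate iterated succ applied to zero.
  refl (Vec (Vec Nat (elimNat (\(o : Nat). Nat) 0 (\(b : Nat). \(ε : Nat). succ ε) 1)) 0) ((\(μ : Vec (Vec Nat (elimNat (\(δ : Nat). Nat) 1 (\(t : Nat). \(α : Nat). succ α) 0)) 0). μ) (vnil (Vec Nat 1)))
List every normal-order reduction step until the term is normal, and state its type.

reduction (normal order):
  refl (Vec (Vec Nat (elimNat (\(o : Nat). Nat) 0 (\(b : Nat). \(ε : Nat). succ ε) 1)) 0) ((\(μ : Vec (Vec Nat (elimNat (\(δ : Nat). Nat) 1 (\(t : Nat). \(α : Nat). succ α) 0)) 0). μ) (vnil (Vec Nat 1)))
  ~> refl (Vec (Vec Nat ((\(o : Nat). \(b : Nat). succ b) 0 (elimNat (\(ε : Nat). Nat) 0 (\(μ : Nat). \(δ : Nat). succ δ) 0))) 0) ((\(t : Vec (Vec Nat (elimNat (\(α : Nat). Nat) 1 (\(ξ : Nat). \(n : Nat). succ n) 0)) 0). t) (vnil (Vec Nat 1)))
  ~> refl (Vec (Vec Nat ((\(o : Nat). succ o) (elimNat (\(b : Nat). Nat) 0 (\(ε : Nat). \(μ : Nat). succ μ) 0))) 0) ((\(δ : Vec (Vec Nat (elimNat (\(t : Nat). Nat) 1 (\(α : Nat). \(ξ : Nat). succ ξ) 0)) 0). δ) (vnil (Vec Nat 1)))
  ~> refl (Vec (Vec Nat (succ (elimNat (\(o : Nat). Nat) 0 (\(b : Nat). \(ε : Nat). succ ε) 0))) 0) ((\(μ : Vec (Vec Nat (elimNat (\(δ : Nat). Nat) 1 (\(t : Nat). \(α : Nat). succ α) 0)) 0). μ) (vnil (Vec Nat 1)))
  ~> refl (Vec (Vec Nat 1) 0) ((\(o : Vec (Vec Nat (elimNat (\(b : Nat). Nat) 1 (\(ε : Nat). \(μ : Nat). succ μ) 0)) 0). o) (vnil (Vec Nat 1)))
  ~> refl (Vec (Vec Nat 1) 0) (vnil (Vec Nat 1))
inferred type:
  Eq (Vec (Vec Nat 1) 0) (vnil (Vec Nat 1)) (vnil (Vec Nat 1))


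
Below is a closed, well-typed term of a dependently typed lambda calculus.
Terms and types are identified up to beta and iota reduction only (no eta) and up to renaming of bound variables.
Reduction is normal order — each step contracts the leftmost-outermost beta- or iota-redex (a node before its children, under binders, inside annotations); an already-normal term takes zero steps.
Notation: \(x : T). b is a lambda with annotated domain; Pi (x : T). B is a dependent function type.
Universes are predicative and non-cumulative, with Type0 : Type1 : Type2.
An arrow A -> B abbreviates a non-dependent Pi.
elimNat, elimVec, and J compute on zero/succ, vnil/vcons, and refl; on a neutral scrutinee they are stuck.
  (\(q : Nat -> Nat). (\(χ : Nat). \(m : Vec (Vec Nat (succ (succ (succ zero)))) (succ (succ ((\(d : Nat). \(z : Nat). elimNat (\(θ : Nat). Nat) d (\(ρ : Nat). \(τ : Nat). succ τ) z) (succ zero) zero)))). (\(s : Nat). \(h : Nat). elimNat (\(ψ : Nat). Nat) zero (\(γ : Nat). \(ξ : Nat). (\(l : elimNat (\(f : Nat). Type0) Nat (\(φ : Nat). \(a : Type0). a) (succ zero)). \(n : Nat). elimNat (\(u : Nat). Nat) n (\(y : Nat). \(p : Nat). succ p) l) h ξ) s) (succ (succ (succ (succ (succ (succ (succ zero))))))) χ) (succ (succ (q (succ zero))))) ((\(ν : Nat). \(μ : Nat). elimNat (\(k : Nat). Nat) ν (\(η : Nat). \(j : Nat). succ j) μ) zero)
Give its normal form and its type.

resulting normal form:
  \(q : Vec (Vec Nat (succ (succ (succ zero)))) (succ (succ (succ zero)))). succ (succ (succ (succ (succ (succ (succ (succ (succ (succ (succ (succ (succ (succ (succ (succ (succ (succ (succ (succ (succ zero))))))))))))))))))))
inferred type:
  Vec (Vec Nat (succ (succ (succ zero)))) (succ (succ (succ zero))) -> Nat


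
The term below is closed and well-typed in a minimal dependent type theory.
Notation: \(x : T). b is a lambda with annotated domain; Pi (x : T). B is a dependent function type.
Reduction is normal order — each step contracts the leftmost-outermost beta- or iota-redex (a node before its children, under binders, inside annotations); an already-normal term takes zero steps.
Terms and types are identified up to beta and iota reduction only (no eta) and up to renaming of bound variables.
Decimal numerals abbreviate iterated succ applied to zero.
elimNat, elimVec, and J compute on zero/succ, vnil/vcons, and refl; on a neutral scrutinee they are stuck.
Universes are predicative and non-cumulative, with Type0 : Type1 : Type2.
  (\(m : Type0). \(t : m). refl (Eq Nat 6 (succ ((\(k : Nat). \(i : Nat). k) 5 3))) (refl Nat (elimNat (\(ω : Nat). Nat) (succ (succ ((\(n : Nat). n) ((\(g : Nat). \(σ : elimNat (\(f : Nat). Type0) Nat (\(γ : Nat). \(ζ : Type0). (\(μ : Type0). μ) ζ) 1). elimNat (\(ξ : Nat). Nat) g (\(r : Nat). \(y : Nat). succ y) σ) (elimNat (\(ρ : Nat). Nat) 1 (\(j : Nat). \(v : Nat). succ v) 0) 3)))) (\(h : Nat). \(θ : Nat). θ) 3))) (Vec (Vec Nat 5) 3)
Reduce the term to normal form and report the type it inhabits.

normal form:
  \(m : Vec (Vec Nat 5) 3). refl (Eq Nat 6 6) (refl Nat 6)
inferred type:
  Pi (m : Vec (Vec Nat 5) 3). Eq (Eq Nat 6 6) (refl Nat 6) (refl Nat 6)


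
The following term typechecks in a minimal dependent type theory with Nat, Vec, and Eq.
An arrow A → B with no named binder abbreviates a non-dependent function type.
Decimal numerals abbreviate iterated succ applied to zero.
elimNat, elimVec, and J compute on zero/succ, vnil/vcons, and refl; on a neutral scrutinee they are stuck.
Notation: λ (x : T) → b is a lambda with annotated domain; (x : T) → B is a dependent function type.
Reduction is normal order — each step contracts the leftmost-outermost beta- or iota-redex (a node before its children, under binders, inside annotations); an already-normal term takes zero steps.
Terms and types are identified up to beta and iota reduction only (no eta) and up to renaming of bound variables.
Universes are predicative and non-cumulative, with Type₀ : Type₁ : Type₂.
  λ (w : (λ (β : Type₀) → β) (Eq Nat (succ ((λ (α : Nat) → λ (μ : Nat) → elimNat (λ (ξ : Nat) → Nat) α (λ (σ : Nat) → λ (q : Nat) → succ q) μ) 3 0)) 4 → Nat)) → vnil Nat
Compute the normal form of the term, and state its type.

reduced normal form:
  λ (w : Eq Nat 4 4 → Nat) → vnil Nat
inferred type:
  (Eq Nat 4 4 → Nat) → Vec Nat 0


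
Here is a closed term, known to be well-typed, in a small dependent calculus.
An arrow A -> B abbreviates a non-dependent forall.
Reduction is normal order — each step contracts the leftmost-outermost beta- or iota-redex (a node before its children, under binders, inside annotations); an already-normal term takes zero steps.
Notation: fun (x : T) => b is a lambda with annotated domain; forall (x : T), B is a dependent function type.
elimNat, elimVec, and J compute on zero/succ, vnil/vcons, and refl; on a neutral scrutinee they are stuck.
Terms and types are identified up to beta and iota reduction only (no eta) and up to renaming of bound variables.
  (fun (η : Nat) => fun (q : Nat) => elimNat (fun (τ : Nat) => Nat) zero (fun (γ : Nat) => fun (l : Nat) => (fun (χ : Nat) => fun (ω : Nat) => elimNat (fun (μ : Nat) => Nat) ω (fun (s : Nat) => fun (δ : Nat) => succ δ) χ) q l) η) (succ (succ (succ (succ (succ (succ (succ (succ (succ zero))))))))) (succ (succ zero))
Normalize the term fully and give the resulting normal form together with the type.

resulting normal form:
  succ (succ (succ (succ (succ (succ (succ (succ (succ (succ (succ (succ (succ (succ (succ (succ (succ (succ zero)))))))))))))))))
inferred type:
  Nat
observation: the leftmost-outermost redex is a beta-redex, and normalization takes 111 steps.


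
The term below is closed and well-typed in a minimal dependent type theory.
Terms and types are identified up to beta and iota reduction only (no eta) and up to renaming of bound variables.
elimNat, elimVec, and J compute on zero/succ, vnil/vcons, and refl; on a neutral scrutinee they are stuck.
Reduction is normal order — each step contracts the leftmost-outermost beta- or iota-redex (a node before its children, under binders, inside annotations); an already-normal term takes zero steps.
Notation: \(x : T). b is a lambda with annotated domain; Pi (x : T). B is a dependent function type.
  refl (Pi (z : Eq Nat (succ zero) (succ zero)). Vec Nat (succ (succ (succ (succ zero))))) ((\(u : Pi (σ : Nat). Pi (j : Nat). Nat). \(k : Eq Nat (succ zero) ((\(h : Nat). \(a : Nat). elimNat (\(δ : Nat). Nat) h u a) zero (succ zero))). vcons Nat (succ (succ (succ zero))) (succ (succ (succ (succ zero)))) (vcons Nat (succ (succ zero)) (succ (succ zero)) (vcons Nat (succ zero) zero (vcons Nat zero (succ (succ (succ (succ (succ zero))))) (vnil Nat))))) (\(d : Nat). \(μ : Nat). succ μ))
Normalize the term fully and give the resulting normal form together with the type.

normal form:
  refl (Pi (z : Eq Nat (succ zero) (succ zero)). Vec Nat (succ (succ (succ (succ zero))))) (\(u : Eq Nat (succ zero) (succ zero)). vcons Nat (succ (succ (succ zero))) (succ (succ (succ (succ zero)))) (vcons Nat (succ (succ zero)) (succ (succ zero)) (vcons Nat (succ zero) zero (vcons Nat zero (succ (succ (succ (succ (succ zero))))) (vnil Nat)))))
the term's type:
  Eq (Pi (z : Eq Nat (succ zero) (succ zero)). Vec Nat (succ (succ (succ (succ zero))))) (\(u : Eq Nat (succ zero) (succ zero)). vcons Nat (succ (succ (succ zero))) (succ (succ (succ (succ zero)))) (vcons Nat (succ (succ zero)) (succ (succ zero)) (vcons Nat (succ zero) zero (vcons Nat zero (succ (succ (succ (succ (succ zero))))) (vnil Nat))))) (\(σ : Eq Nat (succ zero) (succ zero)). vcons Nat (succ (succ (succ zero))) (succ (succ (succ (succ zero)))) (vcons Nat (succ (succ zero)) (succ (succ zero)) (vcons Nat (succ zero) zero (vcons Nat zero (succ (succ (succ (succ (succ zero))))) (vnil Nat)))))


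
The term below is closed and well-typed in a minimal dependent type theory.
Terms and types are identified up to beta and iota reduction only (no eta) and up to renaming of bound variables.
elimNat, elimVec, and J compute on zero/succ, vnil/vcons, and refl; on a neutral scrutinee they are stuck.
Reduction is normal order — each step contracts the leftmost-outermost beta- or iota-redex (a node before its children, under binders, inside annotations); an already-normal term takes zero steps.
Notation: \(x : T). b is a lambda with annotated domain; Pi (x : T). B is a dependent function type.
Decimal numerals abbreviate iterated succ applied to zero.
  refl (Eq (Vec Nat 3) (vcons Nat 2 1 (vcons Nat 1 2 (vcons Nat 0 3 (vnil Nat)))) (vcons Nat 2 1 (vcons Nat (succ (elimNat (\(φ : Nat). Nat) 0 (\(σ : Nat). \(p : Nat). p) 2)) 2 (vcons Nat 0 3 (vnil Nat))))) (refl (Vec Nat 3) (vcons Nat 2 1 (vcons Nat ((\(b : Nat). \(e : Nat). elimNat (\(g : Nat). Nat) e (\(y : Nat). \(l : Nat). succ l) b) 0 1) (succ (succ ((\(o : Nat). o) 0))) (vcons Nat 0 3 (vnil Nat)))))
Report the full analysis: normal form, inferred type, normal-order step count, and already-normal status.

reduced normal form:
  refl (Eq (Vec Nat 3) (vcons Nat 2 1 (vcons Nat 1 2 (vcons Nat 0 3 (vnil Nat)))) (vcons Nat 2 1 (vcons Nat 1 2 (vcons Nat 0 3 (vnil Nat))))) (refl (Vec Nat 3) (vcons Nat 2 1 (vcons Nat 1 2 (vcons Nat 0 3 (vnil Nat)))))
type:
  Eq (Eq (Vec Nat 3) (vcons Nat 2 1 (vcons Nat 1 2 (vcons Nat 0 3 (vnil Nat)))) (vcons Nat 2 1 (vcons Nat 1 2 (vcons Nat 0 3 (vnil Nat))))) (refl (Vec Nat 3) (vcons Nat 2 1 (vcons Nat 1 2 (vcons Nat 0 3 (vnil Nat))))) (refl (Vec Nat 3) (vcons Nat 2 1 (vcons Nat 1 2 (vcons Nat 0 3 (vnil Nat)))))
steps to reach normal form (normal order): 11
term was already normal: no
first redex: an elimNat iota-redex


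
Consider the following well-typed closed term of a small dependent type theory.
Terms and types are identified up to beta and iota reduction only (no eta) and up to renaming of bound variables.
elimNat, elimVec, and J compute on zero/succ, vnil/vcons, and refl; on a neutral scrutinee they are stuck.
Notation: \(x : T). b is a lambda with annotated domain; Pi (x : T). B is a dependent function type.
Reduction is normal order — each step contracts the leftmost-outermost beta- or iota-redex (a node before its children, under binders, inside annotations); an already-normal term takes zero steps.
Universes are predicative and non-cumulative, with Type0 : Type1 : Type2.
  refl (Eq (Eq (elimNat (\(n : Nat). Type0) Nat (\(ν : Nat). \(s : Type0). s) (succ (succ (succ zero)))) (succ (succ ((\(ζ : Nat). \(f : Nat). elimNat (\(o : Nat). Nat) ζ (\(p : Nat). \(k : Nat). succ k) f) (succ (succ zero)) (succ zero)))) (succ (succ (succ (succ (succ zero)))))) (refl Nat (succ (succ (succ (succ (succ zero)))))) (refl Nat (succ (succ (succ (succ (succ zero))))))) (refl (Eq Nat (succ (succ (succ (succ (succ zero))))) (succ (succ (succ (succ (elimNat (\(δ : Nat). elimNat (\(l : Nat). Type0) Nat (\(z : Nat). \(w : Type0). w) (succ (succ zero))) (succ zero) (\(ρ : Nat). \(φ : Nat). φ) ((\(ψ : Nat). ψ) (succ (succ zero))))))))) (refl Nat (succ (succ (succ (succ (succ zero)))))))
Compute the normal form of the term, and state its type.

normal form:
  refl (Eq (Eq Nat (succ (succ (succ (succ (succ zero))))) (succ (succ (succ (succ (succ zero)))))) (refl Nat (succ (succ (succ (succ (succ zero)))))) (refl Nat (succ (succ (succ (succ (succ zero))))))) (refl (Eq Nat (succ (succ (succ (succ (succ zero))))) (succ (succ (succ (succ (succ zero)))))) (refl Nat (succ (succ (succ (succ (succ zero)))))))
the term's type:
  Eq (Eq (Eq Nat (succ (succ (succ (succ (succ zero))))) (succ (succ (succ (succ (succ zero)))))) (refl Nat (succ (succ (succ (succ (succ zero)))))) (refl Nat (succ (succ (succ (succ (succ zero))))))) (refl (Eq Nat (succ (succ (succ (succ (succ zero))))) (succ (succ (succ (succ (succ zero)))))) (refl Nat (succ (succ (succ (succ (succ zero))))))) (refl (Eq Nat (succ (succ (succ (succ (succ zero))))) (succ (succ (succ (succ (succ zero)))))) (refl Nat (succ (succ (succ (succ (succ zero)))))))


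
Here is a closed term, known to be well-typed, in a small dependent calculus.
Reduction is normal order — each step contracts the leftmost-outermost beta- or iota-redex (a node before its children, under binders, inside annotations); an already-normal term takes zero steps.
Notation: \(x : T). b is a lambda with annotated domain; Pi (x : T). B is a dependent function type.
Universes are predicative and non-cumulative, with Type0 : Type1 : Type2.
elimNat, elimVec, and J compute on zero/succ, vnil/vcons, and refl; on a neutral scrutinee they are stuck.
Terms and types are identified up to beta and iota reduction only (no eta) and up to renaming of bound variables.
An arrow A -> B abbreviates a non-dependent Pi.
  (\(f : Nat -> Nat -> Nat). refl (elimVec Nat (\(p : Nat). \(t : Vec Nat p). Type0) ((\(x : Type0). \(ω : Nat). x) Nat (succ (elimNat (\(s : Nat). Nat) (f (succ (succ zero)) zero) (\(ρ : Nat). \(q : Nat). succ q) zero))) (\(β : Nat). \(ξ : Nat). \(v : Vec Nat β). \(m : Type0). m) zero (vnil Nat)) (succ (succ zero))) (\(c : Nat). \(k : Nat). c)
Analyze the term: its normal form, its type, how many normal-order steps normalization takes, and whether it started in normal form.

normal form:
  refl Nat (succ (succ zero))
the term's type:
  Eq Nat (succ (succ zero)) (succ (succ zero))
reduction steps (normal order): 4
term was already normal: no
first redex: a beta-redex


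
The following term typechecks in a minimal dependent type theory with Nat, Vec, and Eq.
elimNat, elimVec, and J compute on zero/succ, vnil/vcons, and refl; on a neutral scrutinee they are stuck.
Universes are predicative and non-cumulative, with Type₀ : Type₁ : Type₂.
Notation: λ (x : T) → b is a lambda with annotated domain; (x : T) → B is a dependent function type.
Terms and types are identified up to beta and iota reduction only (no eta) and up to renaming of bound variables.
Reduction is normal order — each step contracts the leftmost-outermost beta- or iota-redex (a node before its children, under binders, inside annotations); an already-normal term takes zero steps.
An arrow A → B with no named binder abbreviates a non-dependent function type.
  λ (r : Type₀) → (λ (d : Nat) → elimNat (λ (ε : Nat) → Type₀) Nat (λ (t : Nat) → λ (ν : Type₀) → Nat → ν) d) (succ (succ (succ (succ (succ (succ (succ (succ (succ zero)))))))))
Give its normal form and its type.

normal form:
  λ (r : Type₀) → Nat → Nat → Nat → Nat → Nat → Nat → Nat → Nat → Nat → Nat
type:
  Type₀ → Type₀


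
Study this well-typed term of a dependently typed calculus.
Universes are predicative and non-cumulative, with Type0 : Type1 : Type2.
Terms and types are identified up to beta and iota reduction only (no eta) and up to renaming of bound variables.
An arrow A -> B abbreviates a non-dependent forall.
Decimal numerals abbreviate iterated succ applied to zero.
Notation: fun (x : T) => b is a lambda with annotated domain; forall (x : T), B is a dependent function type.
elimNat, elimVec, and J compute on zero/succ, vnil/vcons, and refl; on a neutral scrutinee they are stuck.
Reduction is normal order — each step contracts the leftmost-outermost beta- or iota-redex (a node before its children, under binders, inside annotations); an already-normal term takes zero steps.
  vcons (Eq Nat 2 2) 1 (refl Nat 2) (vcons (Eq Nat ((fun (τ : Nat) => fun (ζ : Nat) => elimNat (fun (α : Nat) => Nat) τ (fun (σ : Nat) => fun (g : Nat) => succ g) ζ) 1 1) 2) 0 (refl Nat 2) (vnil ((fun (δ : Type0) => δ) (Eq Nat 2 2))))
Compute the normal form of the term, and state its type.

resulting normal form:
  vcons (Eq Nat 2 2) 1 (refl Nat 2) (vcons (Eq Nat 2 2) 0 (refl Nat 2) (vnil (Eq Nat 2 2)))
inferred type:
  Vec (Eq Nat 2 2) 2
observation: contracting a beta-redex first, the term normalizes in 7 steps.


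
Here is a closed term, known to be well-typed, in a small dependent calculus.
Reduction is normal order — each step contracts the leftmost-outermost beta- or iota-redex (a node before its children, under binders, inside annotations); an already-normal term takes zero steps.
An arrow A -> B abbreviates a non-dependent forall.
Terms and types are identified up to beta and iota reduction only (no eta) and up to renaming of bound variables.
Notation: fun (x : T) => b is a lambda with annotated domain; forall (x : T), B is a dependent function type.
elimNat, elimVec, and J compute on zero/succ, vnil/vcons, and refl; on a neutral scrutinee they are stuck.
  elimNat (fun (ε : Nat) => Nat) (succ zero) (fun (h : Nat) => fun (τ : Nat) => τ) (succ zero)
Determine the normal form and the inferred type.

resulting normal form:
  succ zero
inferred type:
  Nat
observation: the first redex contracted is an elimNat iota-redex; the normal form is reached in 4 normal-order steps.


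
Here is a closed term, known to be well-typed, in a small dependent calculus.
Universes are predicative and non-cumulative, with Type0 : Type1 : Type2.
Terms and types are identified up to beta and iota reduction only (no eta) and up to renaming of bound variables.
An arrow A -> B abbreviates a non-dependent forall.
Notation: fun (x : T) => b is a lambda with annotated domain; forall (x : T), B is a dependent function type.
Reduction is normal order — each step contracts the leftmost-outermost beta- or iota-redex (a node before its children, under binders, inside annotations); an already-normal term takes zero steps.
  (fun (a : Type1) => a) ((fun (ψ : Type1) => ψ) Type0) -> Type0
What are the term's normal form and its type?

resulting normal form:
  Type0 -> Type0
type:
  Type1


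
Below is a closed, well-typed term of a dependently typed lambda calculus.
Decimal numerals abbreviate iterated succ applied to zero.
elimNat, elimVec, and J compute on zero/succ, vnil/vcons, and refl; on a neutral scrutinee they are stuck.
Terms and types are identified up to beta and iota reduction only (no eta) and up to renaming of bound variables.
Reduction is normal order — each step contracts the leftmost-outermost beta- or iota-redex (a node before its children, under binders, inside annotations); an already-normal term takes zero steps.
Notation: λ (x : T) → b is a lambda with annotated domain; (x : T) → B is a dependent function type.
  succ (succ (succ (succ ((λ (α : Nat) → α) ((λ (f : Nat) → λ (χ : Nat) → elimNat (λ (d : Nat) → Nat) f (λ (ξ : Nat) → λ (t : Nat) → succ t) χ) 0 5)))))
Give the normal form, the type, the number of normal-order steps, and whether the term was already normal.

reduced normal form:
  9
type:
  Nat
reduction steps (normal order): 19
term was already normal: no
first contracted redex: a beta-redex


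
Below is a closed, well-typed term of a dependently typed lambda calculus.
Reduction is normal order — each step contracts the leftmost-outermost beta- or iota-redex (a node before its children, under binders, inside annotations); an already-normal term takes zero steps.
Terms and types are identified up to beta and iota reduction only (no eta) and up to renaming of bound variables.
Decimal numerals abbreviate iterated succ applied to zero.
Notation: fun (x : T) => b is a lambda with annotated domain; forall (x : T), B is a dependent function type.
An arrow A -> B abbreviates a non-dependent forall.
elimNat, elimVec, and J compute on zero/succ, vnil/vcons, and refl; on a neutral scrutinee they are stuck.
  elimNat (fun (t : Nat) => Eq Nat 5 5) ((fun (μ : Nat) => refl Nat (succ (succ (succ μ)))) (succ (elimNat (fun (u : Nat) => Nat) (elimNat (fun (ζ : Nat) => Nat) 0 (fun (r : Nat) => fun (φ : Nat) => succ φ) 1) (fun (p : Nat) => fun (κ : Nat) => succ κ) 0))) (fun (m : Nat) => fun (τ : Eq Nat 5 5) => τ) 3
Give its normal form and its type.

normal form:
  refl Nat 5
the term's type:
  Eq Nat 5 5


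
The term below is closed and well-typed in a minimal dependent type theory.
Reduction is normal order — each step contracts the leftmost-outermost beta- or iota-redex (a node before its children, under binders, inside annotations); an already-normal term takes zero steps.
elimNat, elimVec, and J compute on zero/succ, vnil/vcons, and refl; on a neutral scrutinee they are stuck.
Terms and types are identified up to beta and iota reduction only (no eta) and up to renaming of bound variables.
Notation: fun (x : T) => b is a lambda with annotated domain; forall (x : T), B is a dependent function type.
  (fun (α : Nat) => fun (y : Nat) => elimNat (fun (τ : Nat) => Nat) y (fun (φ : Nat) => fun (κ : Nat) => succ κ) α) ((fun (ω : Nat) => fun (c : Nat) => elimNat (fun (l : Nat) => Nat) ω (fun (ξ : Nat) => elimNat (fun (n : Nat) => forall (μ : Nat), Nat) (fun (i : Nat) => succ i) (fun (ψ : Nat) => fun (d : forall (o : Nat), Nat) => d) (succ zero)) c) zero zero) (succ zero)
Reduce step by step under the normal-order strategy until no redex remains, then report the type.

normal-order reduction:
  (fun (α : Nat) => fun (y : Nat) => elimNat (fun (τ : Nat) => Nat) y (fun (φ : Nat) => fun (κ : Nat) => succ κ) α) ((fun (ω : Nat) => fun (c : Nat) => elimNat (fun (l : Nat) => Nat) ω (fun (ξ : Nat) => elimNat (fun (n : Nat) => forall (μ : Nat), Nat) (fun (i : Nat) => succ i) (fun (ψ : Nat) => fun (d : forall (o : Nat), Nat) => d) (succ zero)) c) zero zero) (succ zero)
  ~> (fun (α : Nat) => elimNat (fun (y : Nat) => Nat) α (fun (τ : Nat) => fun (φ : Nat) => succ φ) ((fun (κ : Nat) => fun (ω : Nat) => elimNat (fun (c : Nat) => Nat) κ (fun (l : Nat) => elimNat (fun (ξ : Nat) => forall (n : Nat), Nat) (fun (μ : Nat) => succ μ) (fun (i : Nat) => fun (ψ : forall (d : Nat), Nat) => ψ) (succ zero)) ω) zero zero)) (succ zero)
  ~> elimNat (fun (α : Nat) => Nat) (succ zero) (fun (y : Nat) => fun (τ : Nat) => succ τ) ((fun (φ : Nat) => fun (κ : Nat) => elimNat (fun (ω : Nat) => Nat) φ (fun (c : Nat) => elimNat (fun (l : Nat) => forall (ξ : Nat), Nat) (fun (n : Nat) => succ n) (fun (μ : Nat) => fun (i : forall (ψ : Nat), Nat) => i) (succ zero)) κ) zero zero)
  ~> elimNat (fun (α : Nat) => Nat) (succ zero) (fun (y : Nat) => fun (τ : Nat) => succ τ) ((fun (φ : Nat) => elimNat (fun (κ : Nat) => Nat) zero (fun (ω : Nat) => elimNat (fun (c : Nat) => forall (l : Nat), Nat) (fun (ξ : Nat) => succ ξ) (fun (n : Nat) => fun (μ : forall (i : Nat), Nat) => μ) (succ zero)) φ) zero)
  ~> elimNat (fun (α : Nat) => Nat) (succ zero) (fun (y : Nat) => fun (τ : Nat) => succ τ) (elimNat (fun (φ : Nat) => Nat) zero (fun (κ : Nat) => elimNat (fun (ω : Nat) => forall (c : Nat), Nat) (fun (l : Nat) => succ l) (fun (ξ : Nat) => fun (n : forall (μ : Nat), Nat) => n) (succ zero)) zero)
  ~> elimNat (fun (α : Nat) => Nat) (succ zero) (fun (y : Nat) => fun (τ : Nat) => succ τ) zero
  ~> succ zero
the term's type:
  Nat
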